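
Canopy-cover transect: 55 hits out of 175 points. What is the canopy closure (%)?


Formula: Canopy closure = covered points / total points * 100
Closure = 55 / 175 * 100
Closure = 0.3143 * 100 = 31.4%

31.4


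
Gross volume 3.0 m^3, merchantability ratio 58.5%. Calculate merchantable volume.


Formula: MV = V_total * (merchantable_pct / 100)
Merchantable fraction = 58.5% / 100 = 0.585
MV = 3.0 m^3 * 0.585 = 1.755 m^3

1.755


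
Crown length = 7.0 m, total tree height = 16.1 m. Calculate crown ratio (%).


Formula: Crown Ratio = (Crown Length / Total Height) * 100
CR = (7.0 m / 16.1 m) * 100
CR = 0.4348 * 100 = 43.5%

43.5


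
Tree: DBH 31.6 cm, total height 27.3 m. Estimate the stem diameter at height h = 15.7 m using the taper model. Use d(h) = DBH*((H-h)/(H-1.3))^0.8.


Taper: d(h) = DBH * ((H - h) / (H - 1.3))^0.8
Numerator = H - h = 27.3 - 15.7 = 11.6 m
Denominator = H - 1.3 = 27.3 - 1.3 = 26.0 m
Ratio = 11.6 / 26.0 = 0.44615
d = 31.6 * 0.44615^0.8 = 16.6 cm

16.6


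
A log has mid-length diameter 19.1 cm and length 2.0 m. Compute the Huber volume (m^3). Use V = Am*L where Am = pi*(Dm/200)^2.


Huber: V = Am * L,  Am = pi*(Dm/200)^2
Am = pi*(19.1/200)^2 = 0.028652 m^2
V = 0.028652*2.0 = 0.0573 m^3

0.0573


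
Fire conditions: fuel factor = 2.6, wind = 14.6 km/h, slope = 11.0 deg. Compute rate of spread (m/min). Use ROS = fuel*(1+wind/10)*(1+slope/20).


Formula: ROS = fuel * (1 + wind/10) * (1 + slope/20)
Wind factor = 1 + 14.6/10 = 2.46
Slope factor = 1 + 11.0/20 = 1.55
ROS = 2.6 * 2.46 * 1.55 = 9.91 m/min

9.91


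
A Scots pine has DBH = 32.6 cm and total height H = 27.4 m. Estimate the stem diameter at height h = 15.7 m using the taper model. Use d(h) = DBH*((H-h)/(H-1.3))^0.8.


Taper: d(h) = DBH * ((H - h) / (H - 1.3))^0.8
Numerator = H - h = 27.4 - 15.7 = 11.7 m
Denominator = H - 1.3 = 27.4 - 1.3 = 26.1 m
Ratio = 11.7 / 26.1 = 0.44828
d = 32.6 * 0.44828^0.8 = 17.2 cm

17.2


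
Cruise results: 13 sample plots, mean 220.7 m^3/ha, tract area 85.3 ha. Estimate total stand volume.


Formula: Total Volume = Mean Volume per ha * Total Area
Total Volume = 220.7 m^3/ha * 85.3 ha
Total Volume = 18826 m^3

18826


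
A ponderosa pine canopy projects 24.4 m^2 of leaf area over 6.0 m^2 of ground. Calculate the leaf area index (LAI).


Formula: LAI = total leaf area / ground area  (dimensionless)
LAI = 24.4 m^2 / 6.0 m^2
LAI = 4.07

4.07


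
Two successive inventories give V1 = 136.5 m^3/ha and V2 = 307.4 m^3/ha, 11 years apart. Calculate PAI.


Formula: PAI = (V_T2 - V_T1) / (T2 - T1)
Volume increment = 307.4 - 136.5 = 170.9 m^3/ha
PAI = 170.9 / 11 = 15.54 m^3/ha/year

15.54


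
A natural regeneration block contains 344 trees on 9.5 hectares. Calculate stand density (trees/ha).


Formula: Stand Density = N_trees / Area_ha
Density = 344 trees / 9.5 ha
Density = 36 trees/ha

36


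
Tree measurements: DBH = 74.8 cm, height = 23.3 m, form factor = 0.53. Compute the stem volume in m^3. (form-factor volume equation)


Formula: V = pi * (DBH/200)^2 * H * ff
Radius = DBH/200 = 74.8/200 = 0.374 m
Radius^2 = 0.374^2 = 0.139876 m^2
V = pi * 0.139876 * 23.3 * 0.53
V = 5.427 m^3

5.427


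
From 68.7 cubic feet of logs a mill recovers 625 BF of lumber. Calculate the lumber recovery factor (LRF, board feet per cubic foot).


Formula: LRF = Lumber Output (BF) / Log Input (ft^3)
LRF = 625 BF / 68.7 ft^3
LRF = 9.1 BF/ft^3

9.1


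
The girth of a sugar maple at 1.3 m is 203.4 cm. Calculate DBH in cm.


Formula: DBH = C / pi
DBH = 203.4 / pi
pi = 3.14159...
DBH = 64.7 cm

64.7


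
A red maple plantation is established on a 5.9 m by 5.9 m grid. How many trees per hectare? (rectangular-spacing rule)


Formula: TPH = 10000 m^2/ha / (spacing_x * spacing_y)
Area per tree = 5.9 m * 5.9 m = 34.81 m^2
TPH = 10000 / 34.81 = 287 trees/ha

287


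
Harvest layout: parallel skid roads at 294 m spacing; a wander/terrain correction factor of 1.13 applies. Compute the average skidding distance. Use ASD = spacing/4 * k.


Formula: ASD = (spacing / 4) * correction
Uncorrected distance = spacing / 4 = 294 / 4 = 73.5 m
ASD = 73.5 * 1.13 = 83 m

83


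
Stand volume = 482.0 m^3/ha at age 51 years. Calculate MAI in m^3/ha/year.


Formula: MAI = Total Volume / Stand Age
MAI = 482.0 m^3/ha / 51 years
MAI = 9.45 m^3/ha/year

9.45


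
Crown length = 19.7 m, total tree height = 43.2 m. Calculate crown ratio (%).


Formula: Crown Ratio = (Crown Length / Total Height) * 100
CR = (19.7 m / 43.2 m) * 100
CR = 0.456 * 100 = 45.6%

45.6


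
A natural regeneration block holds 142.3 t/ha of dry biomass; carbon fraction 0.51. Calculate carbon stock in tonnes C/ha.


Formula: Carbon Stock = Biomass * Carbon Fraction
C = 142.3 t/ha * 0.51
C = 72.6 t C/ha

72.6


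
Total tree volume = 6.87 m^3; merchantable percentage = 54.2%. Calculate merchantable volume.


Formula: MV = V_total * (merchantable_pct / 100)
Merchantable fraction = 54.2% / 100 = 0.542
MV = 6.87 m^3 * 0.542 = 3.724 m^3

3.724


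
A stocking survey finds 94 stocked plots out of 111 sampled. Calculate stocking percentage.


Formula: Stocking % = stocked plots / total plots * 100
Stocking = 94 / 111 * 100
Stocking = 0.8468 * 100 = 84.7%

84.7


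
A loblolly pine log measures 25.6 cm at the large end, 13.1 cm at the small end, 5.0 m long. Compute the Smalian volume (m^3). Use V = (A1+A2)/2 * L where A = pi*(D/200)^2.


Smalian: V = (A1 + A2)/2 * L,  A = pi*(D/200)^2
A1 = pi*(25.6/200)^2 = 0.051472 m^2
A2 = pi*(13.1/200)^2 = 0.013478 m^2
V = (0.051472+0.013478)/2*5.0 = 0.1624 m^3

0.1624


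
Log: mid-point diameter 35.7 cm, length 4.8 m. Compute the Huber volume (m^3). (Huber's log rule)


Huber: V = Am * L,  Am = pi*(Dm/200)^2
Am = pi*(35.7/200)^2 = 0.100098 m^2
V = 0.100098*4.8 = 0.4805 m^3

0.4805


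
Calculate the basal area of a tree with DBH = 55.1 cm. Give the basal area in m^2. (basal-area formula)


Formula: BA = pi * (DBH/2)^2 / 10000  (cm^2 to m^2)
Radius = DBH/2 = 55.1/2 = 27.55 cm
BA = pi * 27.55^2 / 10000
   = 2384.4767 cm^2 / 10000
   = 0.2384 m^2

0.2384


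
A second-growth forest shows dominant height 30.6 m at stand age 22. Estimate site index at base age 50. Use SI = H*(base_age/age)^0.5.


Formula: SI = H_dom * (base_age / age)^0.5
Age ratio = 50 / 22 = 2.27273
sqrt(age_ratio) = 1.50756
SI = 30.6 * 1.50756 = 46.1 m

46.1


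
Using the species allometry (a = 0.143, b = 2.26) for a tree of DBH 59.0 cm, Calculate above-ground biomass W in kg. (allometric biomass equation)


Formula: W = a * DBH^b  (allometric power law)
DBH^b = 59.0^2.26 = 10049.0625
W = 0.143 * 10049.0625 = 1437.0 kg

1437.0


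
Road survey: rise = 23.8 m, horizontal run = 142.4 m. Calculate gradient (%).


Formula: Gradient = rise / run * 100
Gradient = 23.8 / 142.4 * 100 = 16.7%

16.7


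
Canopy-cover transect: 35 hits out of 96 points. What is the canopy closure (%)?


Formula: Canopy closure = covered points / total points * 100
Closure = 35 / 96 * 100
Closure = 0.3646 * 100 = 36.5%

36.5


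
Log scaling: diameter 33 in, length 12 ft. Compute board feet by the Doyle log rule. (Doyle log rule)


Doyle: BF = (D - 4)^2 * L / 16
Adjusted diameter = 33 - 4 = 29 in
(D-4)^2 = 29^2 = 841
BF = 841 * 12 / 16 = 631 BF

631


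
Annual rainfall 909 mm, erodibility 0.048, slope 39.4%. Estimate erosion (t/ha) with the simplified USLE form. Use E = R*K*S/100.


Formula: E = R * K * S / 100  (simplified USLE)
R * K = 909 * 0.048 = 43.632
E = 43.632 * 39.4 / 100 = 17.19 t/ha

17.19


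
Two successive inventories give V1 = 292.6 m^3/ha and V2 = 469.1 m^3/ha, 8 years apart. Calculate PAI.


Formula: PAI = (V_T2 - V_T1) / (T2 - T1)
Volume increment = 469.1 - 292.6 = 176.5 m^3/ha
PAI = 176.5 / 8 = 22.06 m^3/ha/year

22.06


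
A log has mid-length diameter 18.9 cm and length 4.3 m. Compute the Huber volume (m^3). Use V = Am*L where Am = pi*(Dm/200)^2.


Huber: V = Am * L,  Am = pi*(Dm/200)^2
Am = pi*(18.9/200)^2 = 0.028055 m^2
V = 0.028055*4.3 = 0.1206 m^3

0.1206


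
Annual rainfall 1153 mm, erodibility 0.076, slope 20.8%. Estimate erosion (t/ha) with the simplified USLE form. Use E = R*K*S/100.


Formula: E = R * K * S / 100  (simplified USLE)
R * K = 1153 * 0.076 = 87.628
E = 87.628 * 20.8 / 100 = 18.23 t/ha

18.23


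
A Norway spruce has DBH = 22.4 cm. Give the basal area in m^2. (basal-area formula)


Formula: BA = pi * (DBH/2)^2 / 10000  (cm^2 to m^2)
Radius = DBH/2 = 22.4/2 = 11.2 cm
BA = pi * 11.2^2 / 10000
   = 394.0814 cm^2 / 10000
   = 0.0394 m^2

0.0394


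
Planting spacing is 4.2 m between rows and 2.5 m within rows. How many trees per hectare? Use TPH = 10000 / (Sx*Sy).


Formula: TPH = 10000 m^2/ha / (spacing_x * spacing_y)
Area per tree = 4.2 m * 2.5 m = 10.5 m^2
TPH = 10000 / 10.5 = 952 trees/ha

952


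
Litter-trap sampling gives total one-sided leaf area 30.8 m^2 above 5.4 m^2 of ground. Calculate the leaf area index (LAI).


Formula: LAI = total leaf area / ground area  (dimensionless)
LAI = 30.8 m^2 / 5.4 m^2
LAI = 5.7

5.7


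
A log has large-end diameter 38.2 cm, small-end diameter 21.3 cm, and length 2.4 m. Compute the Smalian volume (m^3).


Smalian: V = (A1 + A2)/2 * L,  A = pi*(D/200)^2
A1 = pi*(38.2/200)^2 = 0.114608 m^2
A2 = pi*(21.3/200)^2 = 0.035633 m^2
V = (0.114608+0.035633)/2*2.4 = 0.1803 m^3

0.1803


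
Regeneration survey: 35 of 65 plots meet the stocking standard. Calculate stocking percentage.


Formula: Stocking % = stocked plots / total plots * 100
Stocking = 35 / 65 * 100
Stocking = 0.5385 * 100 = 53.8%

53.8


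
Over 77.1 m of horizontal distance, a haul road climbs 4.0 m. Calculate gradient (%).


Formula: Gradient = rise / run * 100
Gradient = 4.0 / 77.1 * 100 = 5.2%

5.2


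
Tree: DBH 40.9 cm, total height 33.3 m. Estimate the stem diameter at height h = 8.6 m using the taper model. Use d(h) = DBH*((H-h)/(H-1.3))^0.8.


Taper: d(h) = DBH * ((H - h) / (H - 1.3))^0.8
Numerator = H - h = 33.3 - 8.6 = 24.7 m
Denominator = H - 1.3 = 33.3 - 1.3 = 32.0 m
Ratio = 24.7 / 32.0 = 0.77187
d = 40.9 * 0.77187^0.8 = 33.2 cm

33.2


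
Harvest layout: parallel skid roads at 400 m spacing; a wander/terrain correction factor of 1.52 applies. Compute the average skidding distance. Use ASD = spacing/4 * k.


Formula: ASD = (spacing / 4) * correction
Uncorrected distance = spacing / 4 = 400 / 4 = 100 m
ASD = 100 * 1.52 = 152 m

152


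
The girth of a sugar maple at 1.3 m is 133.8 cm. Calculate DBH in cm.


Formula: DBH = C / pi
DBH = 133.8 / pi
pi = 3.14159...
DBH = 42.6 cm

42.6


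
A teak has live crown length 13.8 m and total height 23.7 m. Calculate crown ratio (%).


Formula: Crown Ratio = (Crown Length / Total Height) * 100
CR = (13.8 m / 23.7 m) * 100
CR = 0.5823 * 100 = 58.2%

58.2


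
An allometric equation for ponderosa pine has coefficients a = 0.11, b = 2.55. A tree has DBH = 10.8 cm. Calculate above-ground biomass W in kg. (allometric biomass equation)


Formula: W = a * DBH^b  (allometric power law)
DBH^b = 10.8^2.55 = 431.7482
W = 0.11 * 431.7482 = 47.5 kg

47.5


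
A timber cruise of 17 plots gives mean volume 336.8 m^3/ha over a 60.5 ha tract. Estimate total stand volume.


Formula: Total Volume = Mean Volume per ha * Total Area
Total Volume = 336.8 m^3/ha * 60.5 ha
Total Volume = 20376 m^3

20376


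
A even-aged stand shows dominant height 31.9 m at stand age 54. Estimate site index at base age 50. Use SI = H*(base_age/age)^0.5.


Formula: SI = H_dom * (base_age / age)^0.5
Age ratio = 50 / 54 = 0.92593
sqrt(age_ratio) = 0.96225
SI = 31.9 * 0.96225 = 30.7 m

30.7


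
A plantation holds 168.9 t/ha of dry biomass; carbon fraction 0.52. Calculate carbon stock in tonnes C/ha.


Formula: Carbon Stock = Biomass * Carbon Fraction
C = 168.9 t/ha * 0.52
C = 87.8 t C/ha

87.8


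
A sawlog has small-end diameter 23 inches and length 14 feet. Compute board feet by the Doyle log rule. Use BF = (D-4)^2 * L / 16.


Doyle: BF = (D - 4)^2 * L / 16
Adjusted diameter = 23 - 4 = 19 in
(D-4)^2 = 19^2 = 361
BF = 361 * 14 / 16 = 316 BF

316


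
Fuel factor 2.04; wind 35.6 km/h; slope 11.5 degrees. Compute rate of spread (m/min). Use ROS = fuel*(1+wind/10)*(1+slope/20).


Formula: ROS = fuel * (1 + wind/10) * (1 + slope/20)
Wind factor = 1 + 35.6/10 = 4.56
Slope factor = 1 + 11.5/20 = 1.575
ROS = 2.04 * 4.56 * 1.575 = 14.65 m/min

14.65


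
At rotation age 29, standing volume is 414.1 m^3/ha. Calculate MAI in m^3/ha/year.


Formula: MAI = Total Volume / Stand Age
MAI = 414.1 m^3/ha / 29 years
MAI = 14.28 m^3/ha/year

14.28


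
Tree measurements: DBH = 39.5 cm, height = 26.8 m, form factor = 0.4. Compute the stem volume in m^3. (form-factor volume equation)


Formula: V = pi * (DBH/200)^2 * H * ff
Radius = DBH/200 = 39.5/200 = 0.1975 m
Radius^2 = 0.1975^2 = 0.03900625 m^2
V = pi * 0.03900625 * 26.8 * 0.4
V = 1.314 m^3

1.314


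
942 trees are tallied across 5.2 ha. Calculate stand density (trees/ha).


Formula: Stand Density = N_trees / Area_ha
Density = 942 trees / 5.2 ha
Density = 181 trees/ha

181


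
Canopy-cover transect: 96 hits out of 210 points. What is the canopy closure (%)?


Formula: Canopy closure = covered points / total points * 100
Closure = 96 / 210 * 100
Closure = 0.4571 * 100 = 45.7%

45.7


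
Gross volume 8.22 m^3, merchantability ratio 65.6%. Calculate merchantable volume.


Formula: MV = V_total * (merchantable_pct / 100)
Merchantable fraction = 65.6% / 100 = 0.656
MV = 8.22 m^3 * 0.656 = 5.392 m^3

5.392


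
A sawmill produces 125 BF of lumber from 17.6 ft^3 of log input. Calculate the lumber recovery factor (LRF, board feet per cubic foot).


Formula: LRF = Lumber Output (BF) / Log Input (ft^3)
LRF = 125 BF / 17.6 ft^3
LRF = 7.1 BF/ft^3

7.1


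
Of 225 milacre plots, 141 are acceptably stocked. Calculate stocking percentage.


Formula: Stocking % = stocked plots / total plots * 100
Stocking = 141 / 225 * 100
Stocking = 0.6267 * 100 = 62.7%

62.7


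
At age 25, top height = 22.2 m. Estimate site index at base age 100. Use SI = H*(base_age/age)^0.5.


Formula: SI = H_dom * (base_age / age)^0.5
Age ratio = 100 / 25 = 4.0
sqrt(age_ratio) = 2.0
SI = 22.2 * 2.0 = 44.4 m

44.4


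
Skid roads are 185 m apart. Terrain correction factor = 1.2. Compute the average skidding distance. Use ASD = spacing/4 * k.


Formula: ASD = (spacing / 4) * correction
Uncorrected distance = spacing / 4 = 185 / 4 = 46.25 m
ASD = 46.25 * 1.2 = 56 m

56


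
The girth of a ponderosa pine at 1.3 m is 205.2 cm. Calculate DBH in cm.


Formula: DBH = C / pi
DBH = 205.2 / pi
pi = 3.14159...
DBH = 65.3 cm

65.3


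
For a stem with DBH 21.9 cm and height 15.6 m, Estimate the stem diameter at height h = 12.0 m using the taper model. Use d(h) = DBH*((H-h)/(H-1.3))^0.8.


Taper: d(h) = DBH * ((H - h) / (H - 1.3))^0.8
Numerator = H - h = 15.6 - 12.0 = 3.6 m
Denominator = H - 1.3 = 15.6 - 1.3 = 14.3 m
Ratio = 3.6 / 14.3 = 0.25175
d = 21.9 * 0.25175^0.8 = 7.3 cm

7.3


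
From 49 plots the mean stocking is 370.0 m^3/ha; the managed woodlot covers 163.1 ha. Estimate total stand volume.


Formula: Total Volume = Mean Volume per ha * Total Area
Total Volume = 370.0 m^3/ha * 163.1 ha
Total Volume = 60347 m^3

60347


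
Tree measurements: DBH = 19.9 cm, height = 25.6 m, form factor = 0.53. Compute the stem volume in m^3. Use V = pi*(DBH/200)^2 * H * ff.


Formula: V = pi * (DBH/200)^2 * H * ff
Radius = DBH/200 = 19.9/200 = 0.0995 m
Radius^2 = 0.0995^2 = 0.00990025 m^2
V = pi * 0.00990025 * 25.6 * 0.53
V = 0.422 m^3

0.422


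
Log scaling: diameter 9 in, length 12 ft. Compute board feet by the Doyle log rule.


Doyle: BF = (D - 4)^2 * L / 16
Adjusted diameter = 9 - 4 = 5 in
(D-4)^2 = 5^2 = 25
BF = 25 * 12 / 16 = 19 BF

19


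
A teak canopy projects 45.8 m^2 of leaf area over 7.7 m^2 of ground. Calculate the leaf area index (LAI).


Formula: LAI = total leaf area / ground area  (dimensionless)
LAI = 45.8 m^2 / 7.7 m^2
LAI = 5.95

5.95


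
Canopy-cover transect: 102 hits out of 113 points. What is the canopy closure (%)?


Formula: Canopy closure = covered points / total points * 100
Closure = 102 / 113 * 100
Closure = 0.9027 * 100 = 90.3%

90.3


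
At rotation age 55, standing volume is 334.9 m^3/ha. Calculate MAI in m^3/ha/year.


Formula: MAI = Total Volume / Stand Age
MAI = 334.9 m^3/ha / 55 years
MAI = 6.09 m^3/ha/year

6.09


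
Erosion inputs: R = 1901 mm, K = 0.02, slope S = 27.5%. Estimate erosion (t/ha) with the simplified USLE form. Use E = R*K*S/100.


Formula: E = R * K * S / 100  (simplified USLE)
R * K = 1901 * 0.02 = 38.02
E = 38.02 * 27.5 / 100 = 10.46 t/ha

10.46


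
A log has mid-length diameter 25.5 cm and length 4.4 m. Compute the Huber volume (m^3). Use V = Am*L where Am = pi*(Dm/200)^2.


Huber: V = Am * L,  Am = pi*(Dm/200)^2
Am = pi*(25.5/200)^2 = 0.051071 m^2
V = 0.051071*4.4 = 0.2247 m^3

0.2247


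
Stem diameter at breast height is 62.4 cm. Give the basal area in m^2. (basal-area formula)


Formula: BA = pi * (DBH/2)^2 / 10000  (cm^2 to m^2)
Radius = DBH/2 = 62.4/2 = 31.2 cm
BA = pi * 31.2^2 / 10000
   = 3058.152 cm^2 / 10000
   = 0.3058 m^2

0.3058


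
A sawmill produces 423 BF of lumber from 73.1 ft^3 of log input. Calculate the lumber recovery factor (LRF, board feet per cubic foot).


Formula: LRF = Lumber Output (BF) / Log Input (ft^3)
LRF = 423 BF / 73.1 ft^3
LRF = 5.79 BF/ft^3

5.79


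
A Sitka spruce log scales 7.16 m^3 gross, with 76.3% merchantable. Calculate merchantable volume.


Formula: MV = V_total * (merchantable_pct / 100)
Merchantable fraction = 76.3% / 100 = 0.763
MV = 7.16 m^3 * 0.763 = 5.463 m^3

5.463


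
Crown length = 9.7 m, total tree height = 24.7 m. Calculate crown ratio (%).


Formula: Crown Ratio = (Crown Length / Total Height) * 100
CR = (9.7 m / 24.7 m) * 100
CR = 0.3927 * 100 = 39.3%

39.3


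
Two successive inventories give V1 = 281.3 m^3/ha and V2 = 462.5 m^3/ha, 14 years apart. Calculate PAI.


Formula: PAI = (V_T2 - V_T1) / (T2 - T1)
Volume increment = 462.5 - 281.3 = 181.2 m^3/ha
PAI = 181.2 / 14 = 12.94 m^3/ha/year

12.94


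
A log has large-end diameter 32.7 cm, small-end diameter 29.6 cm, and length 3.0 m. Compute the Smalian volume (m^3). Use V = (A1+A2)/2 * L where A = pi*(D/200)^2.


Smalian: V = (A1 + A2)/2 * L,  A = pi*(D/200)^2
A1 = pi*(32.7/200)^2 = 0.083982 m^2
A2 = pi*(29.6/200)^2 = 0.068813 m^2
V = (0.083982+0.068813)/2*3.0 = 0.2292 m^3

0.2292


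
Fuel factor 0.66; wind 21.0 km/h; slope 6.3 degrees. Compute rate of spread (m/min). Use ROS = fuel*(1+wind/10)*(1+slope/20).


Formula: ROS = fuel * (1 + wind/10) * (1 + slope/20)
Wind factor = 1 + 21.0/10 = 3.1
Slope factor = 1 + 6.3/20 = 1.315
ROS = 0.66 * 3.1 * 1.315 = 2.69 m/min

2.69


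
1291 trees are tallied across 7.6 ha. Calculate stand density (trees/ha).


Formula: Stand Density = N_trees / Area_ha
Density = 1291 trees / 7.6 ha
Density = 170 trees/ha

170


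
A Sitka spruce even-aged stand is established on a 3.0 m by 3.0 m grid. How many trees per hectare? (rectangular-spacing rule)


Formula: TPH = 10000 m^2/ha / (spacing_x * spacing_y)
Area per tree = 3.0 m * 3.0 m = 9.0 m^2
TPH = 10000 / 9.0 = 1111 trees/ha

1111


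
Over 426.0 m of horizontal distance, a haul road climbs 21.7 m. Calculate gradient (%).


Formula: Gradient = rise / run * 100
Gradient = 21.7 / 426.0 * 100 = 5.1%

5.1


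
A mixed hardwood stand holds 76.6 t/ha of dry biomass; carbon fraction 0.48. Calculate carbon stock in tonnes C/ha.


Formula: Carbon Stock = Biomass * Carbon Fraction
C = 76.6 t/ha * 0.48
C = 36.8 t C/ha

36.8


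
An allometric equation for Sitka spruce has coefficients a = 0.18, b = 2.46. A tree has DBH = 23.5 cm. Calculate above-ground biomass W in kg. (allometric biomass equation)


Formula: W = a * DBH^b  (allometric power law)
DBH^b = 23.5^2.46 = 2359.5378
W = 0.18 * 2359.5378 = 424.7 kg

424.7


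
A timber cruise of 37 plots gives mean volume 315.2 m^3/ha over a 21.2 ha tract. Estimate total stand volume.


Formula: Total Volume = Mean Volume per ha * Total Area
Total Volume = 315.2 m^3/ha * 21.2 ha
Total Volume = 6682 m^3

6682


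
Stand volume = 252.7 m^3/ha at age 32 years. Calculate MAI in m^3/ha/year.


Formula: MAI = Total Volume / Stand Age
MAI = 252.7 m^3/ha / 32 years
MAI = 7.9 m^3/ha/year

7.9


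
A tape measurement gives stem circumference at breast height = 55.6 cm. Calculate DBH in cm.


Formula: DBH = C / pi
DBH = 55.6 / pi
pi = 3.14159...
DBH = 17.7 cm

17.7


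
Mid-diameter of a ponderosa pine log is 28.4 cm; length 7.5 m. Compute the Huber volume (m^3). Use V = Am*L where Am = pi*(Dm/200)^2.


Huber: V = Am * L,  Am = pi*(Dm/200)^2
Am = pi*(28.4/200)^2 = 0.063347 m^2
V = 0.063347*7.5 = 0.4751 m^3

0.4751


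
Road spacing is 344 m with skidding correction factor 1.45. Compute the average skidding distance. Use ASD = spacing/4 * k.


Formula: ASD = (spacing / 4) * correction
Uncorrected distance = spacing / 4 = 344 / 4 = 86 m
ASD = 86 * 1.45 = 125 m

125


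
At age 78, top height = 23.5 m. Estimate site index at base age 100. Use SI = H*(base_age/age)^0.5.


Formula: SI = H_dom * (base_age / age)^0.5
Age ratio = 100 / 78 = 1.28205
sqrt(age_ratio) = 1.13228
SI = 23.5 * 1.13228 = 26.6 m

26.6


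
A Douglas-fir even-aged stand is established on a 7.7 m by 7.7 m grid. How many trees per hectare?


Formula: TPH = 10000 m^2/ha / (spacing_x * spacing_y)
Area per tree = 7.7 m * 7.7 m = 59.29 m^2
TPH = 10000 / 59.29 = 169 trees/ha

169


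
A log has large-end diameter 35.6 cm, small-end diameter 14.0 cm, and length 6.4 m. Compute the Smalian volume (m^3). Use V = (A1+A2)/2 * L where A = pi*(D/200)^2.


Smalian: V = (A1 + A2)/2 * L,  A = pi*(D/200)^2
A1 = pi*(35.6/200)^2 = 0.099538 m^2
A2 = pi*(14.0/200)^2 = 0.015394 m^2
V = (0.099538+0.015394)/2*6.4 = 0.3678 m^3

0.3678


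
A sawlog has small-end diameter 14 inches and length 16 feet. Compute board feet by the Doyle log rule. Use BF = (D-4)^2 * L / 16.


Doyle: BF = (D - 4)^2 * L / 16
Adjusted diameter = 14 - 4 = 10 in
(D-4)^2 = 10^2 = 100
BF = 100 * 16 / 16 = 100 BF

100


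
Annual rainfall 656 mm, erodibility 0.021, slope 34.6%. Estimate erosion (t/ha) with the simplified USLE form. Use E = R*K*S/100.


Formula: E = R * K * S / 100  (simplified USLE)
R * K = 656 * 0.021 = 13.776
E = 13.776 * 34.6 / 100 = 4.77 t/ha

4.77


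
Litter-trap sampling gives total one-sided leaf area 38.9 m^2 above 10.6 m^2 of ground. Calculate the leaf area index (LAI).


Formula: LAI = total leaf area / ground area  (dimensionless)
LAI = 38.9 m^2 / 10.6 m^2
LAI = 3.67

3.67


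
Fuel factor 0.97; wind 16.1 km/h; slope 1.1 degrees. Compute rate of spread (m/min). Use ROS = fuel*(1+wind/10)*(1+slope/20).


Formula: ROS = fuel * (1 + wind/10) * (1 + slope/20)
Wind factor = 1 + 16.1/10 = 2.61
Slope factor = 1 + 1.1/20 = 1.055
ROS = 0.97 * 2.61 * 1.055 = 2.67 m/min

2.67


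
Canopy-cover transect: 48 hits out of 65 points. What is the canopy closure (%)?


Formula: Canopy closure = covered points / total points * 100
Closure = 48 / 65 * 100
Closure = 0.7385 * 100 = 73.8%

73.8


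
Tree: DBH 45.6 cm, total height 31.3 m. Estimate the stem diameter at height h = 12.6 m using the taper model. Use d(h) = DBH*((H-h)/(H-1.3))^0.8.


Taper: d(h) = DBH * ((H - h) / (H - 1.3))^0.8
Numerator = H - h = 31.3 - 12.6 = 18.7 m
Denominator = H - 1.3 = 31.3 - 1.3 = 30.0 m
Ratio = 18.7 / 30.0 = 0.62333
d = 45.6 * 0.62333^0.8 = 31.2 cm

31.2


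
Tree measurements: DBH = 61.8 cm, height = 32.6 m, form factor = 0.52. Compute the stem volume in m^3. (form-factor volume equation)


Formula: V = pi * (DBH/200)^2 * H * ff
Radius = DBH/200 = 61.8/200 = 0.309 m
Radius^2 = 0.309^2 = 0.095481 m^2
V = pi * 0.095481 * 32.6 * 0.52
V = 5.085 m^3

5.085


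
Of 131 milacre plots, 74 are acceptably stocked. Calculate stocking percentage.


Formula: Stocking % = stocked plots / total plots * 100
Stocking = 74 / 131 * 100
Stocking = 0.5649 * 100 = 56.5%

56.5


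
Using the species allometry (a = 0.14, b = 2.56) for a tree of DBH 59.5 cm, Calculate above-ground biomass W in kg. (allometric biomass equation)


Formula: W = a * DBH^b  (allometric power law)
DBH^b = 59.5^2.56 = 34895.0184
W = 0.14 * 34895.0184 = 4885.3 kg

4885.3


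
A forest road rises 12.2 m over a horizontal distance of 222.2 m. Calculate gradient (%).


Formula: Gradient = rise / run * 100
Gradient = 12.2 / 222.2 * 100 = 5.5%

5.5


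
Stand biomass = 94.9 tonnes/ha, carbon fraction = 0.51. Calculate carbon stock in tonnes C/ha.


Formula: Carbon Stock = Biomass * Carbon Fraction
C = 94.9 t/ha * 0.51
C = 48.4 t C/ha

48.4


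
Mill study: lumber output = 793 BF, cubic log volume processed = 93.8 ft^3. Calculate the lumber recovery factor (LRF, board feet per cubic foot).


Formula: LRF = Lumber Output (BF) / Log Input (ft^3)
LRF = 793 BF / 93.8 ft^3
LRF = 8.45 BF/ft^3

8.45


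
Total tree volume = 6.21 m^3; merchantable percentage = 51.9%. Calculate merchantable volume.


Formula: MV = V_total * (merchantable_pct / 100)
Merchantable fraction = 51.9% / 100 = 0.519
MV = 6.21 m^3 * 0.519 = 3.223 m^3

3.223


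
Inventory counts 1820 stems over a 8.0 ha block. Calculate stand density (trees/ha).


Formula: Stand Density = N_trees / Area_ha
Density = 1820 trees / 8.0 ha
Density = 228 trees/ha

228


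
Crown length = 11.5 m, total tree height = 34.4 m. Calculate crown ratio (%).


Formula: Crown Ratio = (Crown Length / Total Height) * 100
CR = (11.5 m / 34.4 m) * 100
CR = 0.3343 * 100 = 33.4%

33.4


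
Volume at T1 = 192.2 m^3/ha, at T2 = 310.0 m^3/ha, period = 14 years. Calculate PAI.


Formula: PAI = (V_T2 - V_T1) / (T2 - T1)
Volume increment = 310.0 - 192.2 = 117.8 m^3/ha
PAI = 117.8 / 14 = 8.41 m^3/ha/year

8.41


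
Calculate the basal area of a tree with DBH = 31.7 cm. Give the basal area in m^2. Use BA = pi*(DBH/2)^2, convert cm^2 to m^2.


Formula: BA = pi * (DBH/2)^2 / 10000  (cm^2 to m^2)
Radius = DBH/2 = 31.7/2 = 15.85 cm
BA = pi * 15.85^2 / 10000
   = 789.2388 cm^2 / 10000
   = 0.0789 m^2

0.0789


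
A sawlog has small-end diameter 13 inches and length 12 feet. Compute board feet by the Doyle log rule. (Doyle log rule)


Doyle: BF = (D - 4)^2 * L / 16
Adjusted diameter = 13 - 4 = 9 in
(D-4)^2 = 9^2 = 81
BF = 81 * 12 / 16 = 61 BF

61


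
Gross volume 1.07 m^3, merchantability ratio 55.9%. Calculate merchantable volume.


Formula: MV = V_total * (merchantable_pct / 100)
Merchantable fraction = 55.9% / 100 = 0.559
MV = 1.07 m^3 * 0.559 = 0.598 m^3

0.598


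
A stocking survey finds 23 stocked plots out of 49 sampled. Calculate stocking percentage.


Formula: Stocking % = stocked plots / total plots * 100
Stocking = 23 / 49 * 100
Stocking = 0.4694 * 100 = 46.9%

46.9


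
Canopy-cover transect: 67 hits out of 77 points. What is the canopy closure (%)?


Formula: Canopy closure = covered points / total points * 100
Closure = 67 / 77 * 100
Closure = 0.8701 * 100 = 87.0%

87.0


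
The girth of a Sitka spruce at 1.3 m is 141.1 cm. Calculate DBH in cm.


Formula: DBH = C / pi
DBH = 141.1 / pi
pi = 3.14159...
DBH = 44.9 cm

44.9


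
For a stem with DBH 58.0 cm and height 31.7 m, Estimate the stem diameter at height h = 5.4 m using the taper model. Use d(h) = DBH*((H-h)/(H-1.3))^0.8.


Taper: d(h) = DBH * ((H - h) / (H - 1.3))^0.8
Numerator = H - h = 31.7 - 5.4 = 26.3 m
Denominator = H - 1.3 = 31.7 - 1.3 = 30.4 m
Ratio = 26.3 / 30.4 = 0.86513
d = 58.0 * 0.86513^0.8 = 51.7 cm

51.7


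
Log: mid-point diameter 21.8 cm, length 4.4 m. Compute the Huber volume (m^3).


Huber: V = Am * L,  Am = pi*(Dm/200)^2
Am = pi*(21.8/200)^2 = 0.037325 m^2
V = 0.037325*4.4 = 0.1642 m^3

0.1642


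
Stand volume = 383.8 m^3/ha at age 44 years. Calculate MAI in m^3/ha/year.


Formula: MAI = Total Volume / Stand Age
MAI = 383.8 m^3/ha / 44 years
MAI = 8.72 m^3/ha/year

8.72


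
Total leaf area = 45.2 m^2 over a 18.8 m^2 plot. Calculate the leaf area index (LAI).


Formula: LAI = total leaf area / ground area  (dimensionless)
LAI = 45.2 m^2 / 18.8 m^2
LAI = 2.4

2.4


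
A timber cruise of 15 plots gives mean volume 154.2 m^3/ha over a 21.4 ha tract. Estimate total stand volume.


Formula: Total Volume = Mean Volume per ha * Total Area
Total Volume = 154.2 m^3/ha * 21.4 ha
Total Volume = 3300 m^3

3300


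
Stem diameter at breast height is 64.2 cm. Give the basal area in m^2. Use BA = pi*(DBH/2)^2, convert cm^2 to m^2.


Formula: BA = pi * (DBH/2)^2 / 10000  (cm^2 to m^2)
Radius = DBH/2 = 64.2/2 = 32.1 cm
BA = pi * 32.1^2 / 10000
   = 3237.1285 cm^2 / 10000
   = 0.3237 m^2

0.3237


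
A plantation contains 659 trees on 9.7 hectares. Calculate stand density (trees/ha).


Formula: Stand Density = N_trees / Area_ha
Density = 659 trees / 9.7 ha
Density = 68 trees/ha

68


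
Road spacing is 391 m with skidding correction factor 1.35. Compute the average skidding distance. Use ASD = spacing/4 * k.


Formula: ASD = (spacing / 4) * correction
Uncorrected distance = spacing / 4 = 391 / 4 = 97.75 m
ASD = 97.75 * 1.35 = 132 m

132


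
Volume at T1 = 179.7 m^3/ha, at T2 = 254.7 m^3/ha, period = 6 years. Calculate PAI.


Formula: PAI = (V_T2 - V_T1) / (T2 - T1)
Volume increment = 254.7 - 179.7 = 75.0 m^3/ha
PAI = 75.0 / 6 = 12.5 m^3/ha/year

12.5


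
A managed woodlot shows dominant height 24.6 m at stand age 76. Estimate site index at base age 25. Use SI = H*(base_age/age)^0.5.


Formula: SI = H_dom * (base_age / age)^0.5
Age ratio = 25 / 76 = 0.32895
sqrt(age_ratio) = 0.57354
SI = 24.6 * 0.57354 = 14.1 m

14.1


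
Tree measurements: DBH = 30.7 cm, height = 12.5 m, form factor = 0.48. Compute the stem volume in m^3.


Formula: V = pi * (DBH/200)^2 * H * ff
Radius = DBH/200 = 30.7/200 = 0.1535 m
Radius^2 = 0.1535^2 = 0.02356225 m^2
V = pi * 0.02356225 * 12.5 * 0.48
V = 0.444 m^3

0.444


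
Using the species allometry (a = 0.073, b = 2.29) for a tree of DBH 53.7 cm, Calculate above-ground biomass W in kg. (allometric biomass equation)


Formula: W = a * DBH^b  (allometric power law)
DBH^b = 53.7^2.29 = 9154.6367
W = 0.073 * 9154.6367 = 668.3 kg

668.3


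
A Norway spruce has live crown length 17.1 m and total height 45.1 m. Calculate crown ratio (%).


Formula: Crown Ratio = (Crown Length / Total Height) * 100
CR = (17.1 m / 45.1 m) * 100
CR = 0.3792 * 100 = 37.9%

37.9


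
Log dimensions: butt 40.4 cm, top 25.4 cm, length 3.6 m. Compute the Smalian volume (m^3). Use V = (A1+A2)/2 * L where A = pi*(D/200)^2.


Smalian: V = (A1 + A2)/2 * L,  A = pi*(D/200)^2
A1 = pi*(40.4/200)^2 = 0.12819 m^2
A2 = pi*(25.4/200)^2 = 0.050671 m^2
V = (0.12819+0.050671)/2*3.6 = 0.3219 m^3

0.3219


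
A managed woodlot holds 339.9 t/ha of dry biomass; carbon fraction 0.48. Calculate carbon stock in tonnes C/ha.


Formula: Carbon Stock = Biomass * Carbon Fraction
C = 339.9 t/ha * 0.48
C = 163.2 t C/ha

163.2


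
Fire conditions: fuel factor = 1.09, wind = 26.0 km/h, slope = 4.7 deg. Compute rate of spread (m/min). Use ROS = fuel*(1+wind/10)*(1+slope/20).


Formula: ROS = fuel * (1 + wind/10) * (1 + slope/20)
Wind factor = 1 + 26.0/10 = 3.6
Slope factor = 1 + 4.7/20 = 1.235
ROS = 1.09 * 3.6 * 1.235 = 4.85 m/min

4.85


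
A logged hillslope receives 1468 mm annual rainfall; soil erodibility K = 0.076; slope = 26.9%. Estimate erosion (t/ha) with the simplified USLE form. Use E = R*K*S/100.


Formula: E = R * K * S / 100  (simplified USLE)
R * K = 1468 * 0.076 = 111.568
E = 111.568 * 26.9 / 100 = 30.01 t/ha

30.01


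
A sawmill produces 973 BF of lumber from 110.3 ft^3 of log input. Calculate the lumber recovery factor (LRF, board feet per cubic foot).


Formula: LRF = Lumber Output (BF) / Log Input (ft^3)
LRF = 973 BF / 110.3 ft^3
LRF = 8.82 BF/ft^3

8.82


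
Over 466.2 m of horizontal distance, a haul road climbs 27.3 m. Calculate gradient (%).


Formula: Gradient = rise / run * 100
Gradient = 27.3 / 466.2 * 100 = 5.9%

5.9


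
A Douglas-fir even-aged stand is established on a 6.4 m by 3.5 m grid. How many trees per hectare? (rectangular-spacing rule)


Formula: TPH = 10000 m^2/ha / (spacing_x * spacing_y)
Area per tree = 6.4 m * 3.5 m = 22.4 m^2
TPH = 10000 / 22.4 = 446 trees/ha

446


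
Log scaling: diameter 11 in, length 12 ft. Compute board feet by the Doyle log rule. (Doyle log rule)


Doyle: BF = (D - 4)^2 * L / 16
Adjusted diameter = 11 - 4 = 7 in
(D-4)^2 = 7^2 = 49
BF = 49 * 12 / 16 = 37 BF

37


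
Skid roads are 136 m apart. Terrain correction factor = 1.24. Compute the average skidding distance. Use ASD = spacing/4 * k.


Formula: ASD = (spacing / 4) * correction
Uncorrected distance = spacing / 4 = 136 / 4 = 34 m
ASD = 34 * 1.24 = 42 m

42


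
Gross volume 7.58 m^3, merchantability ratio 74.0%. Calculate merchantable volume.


Formula: MV = V_total * (merchantable_pct / 100)
Merchantable fraction = 74.0% / 100 = 0.74
MV = 7.58 m^3 * 0.74 = 5.609 m^3

5.609


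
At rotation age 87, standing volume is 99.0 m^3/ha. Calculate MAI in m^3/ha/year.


Formula: MAI = Total Volume / Stand Age
MAI = 99.0 m^3/ha / 87 years
MAI = 1.14 m^3/ha/year

1.14


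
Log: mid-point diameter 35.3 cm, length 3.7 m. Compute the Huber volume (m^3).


Huber: V = Am * L,  Am = pi*(Dm/200)^2
Am = pi*(35.3/200)^2 = 0.097868 m^2
V = 0.097868*3.7 = 0.3621 m^3

0.3621


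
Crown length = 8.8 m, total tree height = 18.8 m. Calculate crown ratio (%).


Formula: Crown Ratio = (Crown Length / Total Height) * 100
CR = (8.8 m / 18.8 m) * 100
CR = 0.4681 * 100 = 46.8%

46.8


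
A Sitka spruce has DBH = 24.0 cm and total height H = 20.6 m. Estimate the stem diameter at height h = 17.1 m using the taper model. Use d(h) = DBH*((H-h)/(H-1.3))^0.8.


Taper: d(h) = DBH * ((H - h) / (H - 1.3))^0.8
Numerator = H - h = 20.6 - 17.1 = 3.5 m
Denominator = H - 1.3 = 20.6 - 1.3 = 19.3 m
Ratio = 3.5 / 19.3 = 0.18135
d = 24.0 * 0.18135^0.8 = 6.1 cm

6.1


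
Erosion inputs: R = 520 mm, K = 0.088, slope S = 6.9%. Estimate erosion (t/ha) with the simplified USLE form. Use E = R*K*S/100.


Formula: E = R * K * S / 100  (simplified USLE)
R * K = 520 * 0.088 = 45.76
E = 45.76 * 6.9 / 100 = 3.16 t/ha

3.16


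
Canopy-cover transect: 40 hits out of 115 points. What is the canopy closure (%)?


Formula: Canopy closure = covered points / total points * 100
Closure = 40 / 115 * 100
Closure = 0.3478 * 100 = 34.8%

34.8


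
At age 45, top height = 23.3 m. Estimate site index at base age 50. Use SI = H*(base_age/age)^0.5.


Formula: SI = H_dom * (base_age / age)^0.5
Age ratio = 50 / 45 = 1.11111
sqrt(age_ratio) = 1.05409
SI = 23.3 * 1.05409 = 24.6 m

24.6


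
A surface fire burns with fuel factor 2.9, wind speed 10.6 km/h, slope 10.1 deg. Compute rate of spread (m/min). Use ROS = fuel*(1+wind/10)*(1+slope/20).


Formula: ROS = fuel * (1 + wind/10) * (1 + slope/20)
Wind factor = 1 + 10.6/10 = 2.06
Slope factor = 1 + 10.1/20 = 1.505
ROS = 2.9 * 2.06 * 1.505 = 8.99 m/min

8.99


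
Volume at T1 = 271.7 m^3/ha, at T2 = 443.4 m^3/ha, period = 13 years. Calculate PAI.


Formula: PAI = (V_T2 - V_T1) / (T2 - T1)
Volume increment = 443.4 - 271.7 = 171.7 m^3/ha
PAI = 171.7 / 13 = 13.21 m^3/ha/year

13.21


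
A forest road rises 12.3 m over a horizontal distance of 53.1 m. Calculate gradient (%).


Formula: Gradient = rise / run * 100
Gradient = 12.3 / 53.1 * 100 = 23.2%

23.2


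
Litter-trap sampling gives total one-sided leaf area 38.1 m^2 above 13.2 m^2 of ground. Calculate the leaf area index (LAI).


Formula: LAI = total leaf area / ground area  (dimensionless)
LAI = 38.1 m^2 / 13.2 m^2
LAI = 2.89

2.89


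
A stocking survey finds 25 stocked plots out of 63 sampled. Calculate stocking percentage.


Formula: Stocking % = stocked plots / total plots * 100
Stocking = 25 / 63 * 100
Stocking = 0.3968 * 100 = 39.7%

39.7


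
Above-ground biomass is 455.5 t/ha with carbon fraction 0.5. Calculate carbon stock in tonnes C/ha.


Formula: Carbon Stock = Biomass * Carbon Fraction
C = 455.5 t/ha * 0.5
C = 227.8 t C/ha

227.8


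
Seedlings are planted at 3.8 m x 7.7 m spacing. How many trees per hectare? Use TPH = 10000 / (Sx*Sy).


Formula: TPH = 10000 m^2/ha / (spacing_x * spacing_y)
Area per tree = 3.8 m * 7.7 m = 29.26 m^2
TPH = 10000 / 29.26 = 342 trees/ha

342


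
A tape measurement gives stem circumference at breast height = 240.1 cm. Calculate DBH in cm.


Formula: DBH = C / pi
DBH = 240.1 / pi
pi = 3.14159...
DBH = 76.4 cm

76.4


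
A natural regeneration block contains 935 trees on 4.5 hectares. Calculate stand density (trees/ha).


Formula: Stand Density = N_trees / Area_ha
Density = 935 trees / 4.5 ha
Density = 208 trees/ha

208


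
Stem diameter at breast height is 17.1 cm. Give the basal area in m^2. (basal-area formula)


Formula: BA = pi * (DBH/2)^2 / 10000  (cm^2 to m^2)
Radius = DBH/2 = 17.1/2 = 8.55 cm
BA = pi * 8.55^2 / 10000
   = 229.6583 cm^2 / 10000
   = 0.023 m^2

0.023


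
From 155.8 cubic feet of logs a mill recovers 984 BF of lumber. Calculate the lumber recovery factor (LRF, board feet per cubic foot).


Formula: LRF = Lumber Output (BF) / Log Input (ft^3)
LRF = 984 BF / 155.8 ft^3
LRF = 6.32 BF/ft^3

6.32


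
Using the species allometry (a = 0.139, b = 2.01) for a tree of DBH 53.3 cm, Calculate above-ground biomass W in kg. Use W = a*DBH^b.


Formula: W = a * DBH^b  (allometric power law)
DBH^b = 53.3^2.01 = 2956.1175
W = 0.139 * 2956.1175 = 410.9 kg

410.9


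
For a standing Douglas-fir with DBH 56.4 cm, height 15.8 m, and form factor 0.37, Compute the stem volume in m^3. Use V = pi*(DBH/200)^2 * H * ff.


Formula: V = pi * (DBH/200)^2 * H * ff
Radius = DBH/200 = 56.4/200 = 0.282 m
Radius^2 = 0.282^2 = 0.079524 m^2
V = pi * 0.079524 * 15.8 * 0.37
V = 1.461 m^3

1.461


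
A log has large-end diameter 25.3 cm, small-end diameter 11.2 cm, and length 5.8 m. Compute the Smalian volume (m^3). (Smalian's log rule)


Smalian: V = (A1 + A2)/2 * L,  A = pi*(D/200)^2
A1 = pi*(25.3/200)^2 = 0.050273 m^2
A2 = pi*(11.2/200)^2 = 0.009852 m^2
V = (0.050273+0.009852)/2*5.8 = 0.1744 m^3

0.1744


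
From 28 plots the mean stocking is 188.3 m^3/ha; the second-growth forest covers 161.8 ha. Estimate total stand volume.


Formula: Total Volume = Mean Volume per ha * Total Area
Total Volume = 188.3 m^3/ha * 161.8 ha
Total Volume = 30467 m^3

30467


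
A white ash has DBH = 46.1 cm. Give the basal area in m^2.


Formula: BA = pi * (DBH/2)^2 / 10000  (cm^2 to m^2)
Radius = DBH/2 = 46.1/2 = 23.05 cm
BA = pi * 23.05^2 / 10000
   = 1669.136 cm^2 / 10000
   = 0.1669 m^2

0.1669


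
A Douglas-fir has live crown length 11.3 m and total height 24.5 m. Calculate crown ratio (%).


Formula: Crown Ratio = (Crown Length / Total Height) * 100
CR = (11.3 m / 24.5 m) * 100
CR = 0.4612 * 100 = 46.1%

46.1


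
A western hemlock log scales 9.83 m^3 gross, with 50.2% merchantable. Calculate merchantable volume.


Formula: MV = V_total * (merchantable_pct / 100)
Merchantable fraction = 50.2% / 100 = 0.502
MV = 9.83 m^3 * 0.502 = 4.935 m^3

4.935


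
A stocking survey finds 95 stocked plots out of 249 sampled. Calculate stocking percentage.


Formula: Stocking % = stocked plots / total plots * 100
Stocking = 95 / 249 * 100
Stocking = 0.3815 * 100 = 38.2%

38.2


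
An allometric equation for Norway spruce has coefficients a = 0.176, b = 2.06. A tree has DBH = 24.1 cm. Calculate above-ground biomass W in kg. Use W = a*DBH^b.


Formula: W = a * DBH^b  (allometric power law)
DBH^b = 24.1^2.06 = 702.9996
W = 0.176 * 702.9996 = 123.7 kg

123.7
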